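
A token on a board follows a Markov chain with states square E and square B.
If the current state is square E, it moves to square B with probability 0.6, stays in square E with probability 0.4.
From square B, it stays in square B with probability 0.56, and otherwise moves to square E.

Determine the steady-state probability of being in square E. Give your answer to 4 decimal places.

0.4231

Let the stationary distribution be π with π = πP and π_1 + π_2 = 1.
π_1 = 0.4·π_1 + 0.44·π_2
Solving with the normalization constraint gives π = (0.4231, 0.5769).
So the stationary probability of square E is 0.4231.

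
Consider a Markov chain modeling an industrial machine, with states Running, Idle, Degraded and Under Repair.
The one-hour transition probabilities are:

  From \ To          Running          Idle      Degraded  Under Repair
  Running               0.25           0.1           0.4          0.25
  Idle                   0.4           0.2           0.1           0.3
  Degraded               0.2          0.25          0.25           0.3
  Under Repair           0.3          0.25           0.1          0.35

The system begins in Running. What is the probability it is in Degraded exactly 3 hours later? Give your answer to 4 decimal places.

0.2125

Propagate the distribution vector 3 hours from Running.
After 0 hours: (1.0000, 0.0000, 0.0000, 0.0000)
After 1 hour: (0.2500, 0.1000, 0.4000, 0.2500)
After 2 hours: (0.2575, 0.2075, 0.2350, 0.3000)
After 3 hours: (0.2844, 0.2010, 0.2125, 0.3021)
P(in Degraded after 3 hours) = 0.2125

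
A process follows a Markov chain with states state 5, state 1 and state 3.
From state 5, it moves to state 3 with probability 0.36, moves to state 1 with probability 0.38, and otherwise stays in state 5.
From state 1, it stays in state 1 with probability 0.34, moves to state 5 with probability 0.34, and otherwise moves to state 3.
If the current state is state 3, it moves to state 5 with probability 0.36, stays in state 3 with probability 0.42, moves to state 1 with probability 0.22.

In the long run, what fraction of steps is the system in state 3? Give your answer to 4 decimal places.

Let the stationary distribution be π with π = πP and π_1 + π_2 + π_3 = 1.
π_1 = 0.26·π_1 + 0.34·π_2 + 0.36·π_3
π_2 = 0.38·π_1 + 0.34·π_2 + 0.22·π_3
Solving with the normalization constraint gives π = (0.3217, 0.3085, 0.3699).
So the stationary probability of state 3 is 0.3699.

0.3699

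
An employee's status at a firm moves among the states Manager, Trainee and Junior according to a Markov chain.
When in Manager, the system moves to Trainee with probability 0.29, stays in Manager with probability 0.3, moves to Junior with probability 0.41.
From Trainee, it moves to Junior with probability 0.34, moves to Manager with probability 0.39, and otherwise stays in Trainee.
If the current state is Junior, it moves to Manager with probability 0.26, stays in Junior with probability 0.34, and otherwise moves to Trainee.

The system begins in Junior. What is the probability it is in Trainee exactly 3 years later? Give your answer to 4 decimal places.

Propagate the distribution vector 3 years from Junior.
After 0 years: (0.0000, 0.0000, 1.0000)
After 1 year: (0.2600, 0.4000, 0.3400)
After 2 years: (0.3224, 0.3194, 0.3582)
After 3 years: (0.3144, 0.3230, 0.3626)
P(in Trainee after 3 years) = 0.3230

0.3230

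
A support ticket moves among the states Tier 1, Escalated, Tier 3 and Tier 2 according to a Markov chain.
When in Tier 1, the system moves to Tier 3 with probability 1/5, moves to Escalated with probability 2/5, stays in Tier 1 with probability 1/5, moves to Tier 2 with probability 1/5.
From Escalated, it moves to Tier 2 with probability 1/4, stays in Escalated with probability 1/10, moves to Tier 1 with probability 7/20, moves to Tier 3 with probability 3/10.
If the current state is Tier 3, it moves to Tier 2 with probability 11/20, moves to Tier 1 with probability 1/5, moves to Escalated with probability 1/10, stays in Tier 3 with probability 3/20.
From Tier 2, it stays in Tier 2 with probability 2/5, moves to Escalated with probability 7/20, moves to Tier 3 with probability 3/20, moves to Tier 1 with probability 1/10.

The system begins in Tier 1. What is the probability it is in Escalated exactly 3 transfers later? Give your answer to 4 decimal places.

Propagate the distribution vector 3 transfers from Tier 1.
After 0 transfers: (1.0000, 0.0000, 0.0000, 0.0000)
After 1 transfer: (0.2000, 0.4000, 0.2000, 0.2000)
After 2 transfers: (0.2400, 0.2100, 0.2200, 0.3300)
After 3 transfers: (0.1985, 0.2545, 0.1935, 0.3535)
P(in Escalated after 3 transfers) = 0.2545

0.2545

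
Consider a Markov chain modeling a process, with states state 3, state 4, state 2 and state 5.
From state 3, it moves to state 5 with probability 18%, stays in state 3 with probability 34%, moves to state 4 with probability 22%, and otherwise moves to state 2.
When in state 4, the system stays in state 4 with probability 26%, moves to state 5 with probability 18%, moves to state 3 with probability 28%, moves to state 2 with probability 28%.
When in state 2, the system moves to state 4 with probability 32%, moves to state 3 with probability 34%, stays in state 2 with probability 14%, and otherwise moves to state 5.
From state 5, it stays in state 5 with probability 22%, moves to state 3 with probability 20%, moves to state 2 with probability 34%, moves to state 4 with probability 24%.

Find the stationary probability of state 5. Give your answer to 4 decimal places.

Let the stationary distribution be π with π = πP and π_1 + π_2 + π_3 + π_4 = 1.
π_1 = 0.34·π_1 + 0.28·π_2 + 0.34·π_3 + 0.2·π_4
π_2 = 0.22·π_1 + 0.26·π_2 + 0.32·π_3 + 0.24·π_4
π_3 = 0.26·π_1 + 0.28·π_2 + 0.14·π_3 + 0.34·π_4
Solving with the normalization constraint gives π = (0.2975, 0.2593, 0.2505, 0.1927).
So the stationary probability of state 5 is 0.1927.

0.1927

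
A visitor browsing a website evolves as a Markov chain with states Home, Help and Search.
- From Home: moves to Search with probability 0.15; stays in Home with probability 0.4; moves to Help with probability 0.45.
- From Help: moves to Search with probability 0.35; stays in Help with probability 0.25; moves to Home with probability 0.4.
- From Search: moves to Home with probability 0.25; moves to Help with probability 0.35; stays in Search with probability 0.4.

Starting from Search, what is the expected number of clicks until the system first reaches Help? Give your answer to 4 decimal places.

Let t(s) be the expected number of clicks to first reach Help from state s, with t(Help) = 0. Conditioning on the first click:
t(Home) = 1 + 0.4·t(Home) + 0.15·t(Search)
t(Search) = 1 + 0.25·t(Home) + 0.4·t(Search)
Solving: t(Home) = 2.3256, t(Search) = 2.6357.
Expected clicks from Search to Help: 2.6357.

2.6357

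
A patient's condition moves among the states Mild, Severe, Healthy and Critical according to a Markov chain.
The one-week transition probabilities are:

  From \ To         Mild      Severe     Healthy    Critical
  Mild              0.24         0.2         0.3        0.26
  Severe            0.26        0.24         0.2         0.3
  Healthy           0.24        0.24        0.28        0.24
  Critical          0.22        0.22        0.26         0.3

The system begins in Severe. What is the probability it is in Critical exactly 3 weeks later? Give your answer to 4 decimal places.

0.2748

Propagate the distribution vector 3 weeks from Severe.
After 0 weeks: (0.0000, 1.0000, 0.0000, 0.0000)
After 1 week: (0.2600, 0.2400, 0.2000, 0.3000)
After 2 weeks: (0.2388, 0.2236, 0.2600, 0.2776)
After 3 weeks: (0.2389, 0.2249, 0.2613, 0.2748)
P(in Critical after 3 weeks) = 0.2748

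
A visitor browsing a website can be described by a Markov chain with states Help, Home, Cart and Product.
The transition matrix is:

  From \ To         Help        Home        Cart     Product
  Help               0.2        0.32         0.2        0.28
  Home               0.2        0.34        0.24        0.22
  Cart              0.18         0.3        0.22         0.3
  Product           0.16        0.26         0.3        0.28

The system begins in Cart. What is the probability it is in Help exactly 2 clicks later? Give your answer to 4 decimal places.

0.1836

Propagate the distribution vector 2 clicks from Cart.
After 0 clicks: (0.0000, 0.0000, 1.0000, 0.0000)
After 1 click: (0.1800, 0.3000, 0.2200, 0.3000)
After 2 clicks: (0.1836, 0.3036, 0.2464, 0.2664)
P(in Help after 2 clicks) = 0.1836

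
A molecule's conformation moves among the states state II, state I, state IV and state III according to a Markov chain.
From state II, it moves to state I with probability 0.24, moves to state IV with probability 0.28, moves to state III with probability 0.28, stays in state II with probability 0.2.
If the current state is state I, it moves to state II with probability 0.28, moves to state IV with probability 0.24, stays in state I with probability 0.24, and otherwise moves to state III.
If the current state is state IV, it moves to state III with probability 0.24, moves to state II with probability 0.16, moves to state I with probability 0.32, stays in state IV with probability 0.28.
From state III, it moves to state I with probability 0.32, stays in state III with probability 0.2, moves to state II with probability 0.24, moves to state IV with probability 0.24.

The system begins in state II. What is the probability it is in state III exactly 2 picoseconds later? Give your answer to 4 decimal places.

0.2368

Propagate the distribution vector 2 picoseconds from state II.
After 0 picoseconds: (1.0000, 0.0000, 0.0000, 0.0000)
After 1 picosecond: (0.2000, 0.2400, 0.2800, 0.2800)
After 2 picoseconds: (0.2192, 0.2848, 0.2592, 0.2368)
P(in state III after 2 picoseconds) = 0.2368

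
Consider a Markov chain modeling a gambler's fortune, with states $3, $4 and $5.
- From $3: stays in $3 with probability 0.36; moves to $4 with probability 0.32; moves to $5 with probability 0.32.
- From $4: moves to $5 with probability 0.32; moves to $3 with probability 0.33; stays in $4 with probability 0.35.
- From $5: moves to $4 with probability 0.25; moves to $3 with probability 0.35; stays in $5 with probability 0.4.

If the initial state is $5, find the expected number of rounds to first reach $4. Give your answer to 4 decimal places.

3.6397

Let t(s) be the expected number of rounds to first reach $4 from state s, with t($4) = 0. Conditioning on the first round:
t($3) = 1 + 0.36·t($3) + 0.32·t($5)
t($5) = 1 + 0.35·t($3) + 0.4·t($5)
Solving: t($3) = 3.3824, t($5) = 3.6397.
Expected rounds from $5 to $4: 3.6397.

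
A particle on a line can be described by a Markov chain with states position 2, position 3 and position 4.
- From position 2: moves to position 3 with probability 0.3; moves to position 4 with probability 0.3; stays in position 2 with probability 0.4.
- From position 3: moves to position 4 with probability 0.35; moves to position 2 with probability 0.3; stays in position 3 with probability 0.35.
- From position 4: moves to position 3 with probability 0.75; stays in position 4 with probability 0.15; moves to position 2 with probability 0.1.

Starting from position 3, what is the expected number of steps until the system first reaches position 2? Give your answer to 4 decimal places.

4.1379

Let t(s) be the expected number of steps to first reach position 2 from state s, with t(position 2) = 0. Conditioning on the first step:
t(position 3) = 1 + 0.35·t(position 3) + 0.35·t(position 4)
t(position 4) = 1 + 0.75·t(position 3) + 0.15·t(position 4)
Solving: t(position 3) = 4.1379, t(position 4) = 4.8276.
Expected steps from position 3 to position 2: 4.1379.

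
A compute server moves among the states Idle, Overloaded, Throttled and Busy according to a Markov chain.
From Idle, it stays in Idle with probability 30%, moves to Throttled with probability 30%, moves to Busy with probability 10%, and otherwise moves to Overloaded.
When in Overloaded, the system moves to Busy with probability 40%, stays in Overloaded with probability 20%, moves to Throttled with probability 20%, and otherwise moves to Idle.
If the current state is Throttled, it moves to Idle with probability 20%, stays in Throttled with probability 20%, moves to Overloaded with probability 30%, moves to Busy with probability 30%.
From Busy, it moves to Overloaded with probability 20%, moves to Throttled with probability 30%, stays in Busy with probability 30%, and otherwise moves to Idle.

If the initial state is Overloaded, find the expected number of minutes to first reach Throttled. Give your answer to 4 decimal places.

Let t(s) be the expected number of minutes to first reach Throttled from state s, with t(Throttled) = 0. Conditioning on the first minute:
t(Idle) = 1 + 0.3·t(Idle) + 0.3·t(Overloaded) + 0.1·t(Busy)
t(Overloaded) = 1 + 0.2·t(Idle) + 0.2·t(Overloaded) + 0.4·t(Busy)
t(Busy) = 1 + 0.2·t(Idle) + 0.2·t(Overloaded) + 0.3·t(Busy)
Solving: t(Idle) = 3.6400, t(Overloaded) = 3.9600, t(Busy) = 3.6000.
Expected minutes from Overloaded to Throttled: 3.9600.

3.9600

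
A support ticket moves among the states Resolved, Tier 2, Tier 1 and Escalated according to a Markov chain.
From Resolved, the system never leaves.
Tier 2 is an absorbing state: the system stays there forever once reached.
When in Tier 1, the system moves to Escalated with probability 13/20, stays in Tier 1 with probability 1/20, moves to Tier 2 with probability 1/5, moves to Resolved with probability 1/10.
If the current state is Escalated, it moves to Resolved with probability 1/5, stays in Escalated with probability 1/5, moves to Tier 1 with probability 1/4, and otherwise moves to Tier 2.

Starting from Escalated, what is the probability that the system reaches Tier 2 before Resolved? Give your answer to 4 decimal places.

Let h(s) be the probability of absorption at Tier 2 starting from transient state s. Then h(Tier 2) = 1 and h(Resolved) = 0. By first-step analysis:
h(Tier 1) = 0.1·0 + 0.2·1 + 0.05·h(Tier 1) + 0.65·h(Escalated)
h(Escalated) = 0.2·0 + 0.35·1 + 0.25·h(Tier 1) + 0.2·h(Escalated)
Solving: h(Tier 1) = 0.6485, h(Escalated) = 0.6402.
Starting from Escalated, the probability is 0.6402.

0.6402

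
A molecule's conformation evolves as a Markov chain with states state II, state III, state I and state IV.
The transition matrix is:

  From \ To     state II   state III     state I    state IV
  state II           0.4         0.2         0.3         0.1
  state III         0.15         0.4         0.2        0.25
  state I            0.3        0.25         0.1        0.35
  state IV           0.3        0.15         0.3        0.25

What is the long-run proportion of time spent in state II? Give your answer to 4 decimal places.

Let the stationary distribution be π with π = πP and π_1 + π_2 + π_3 + π_4 = 1.
π_1 = 0.4·π_1 + 0.15·π_2 + 0.3·π_3 + 0.3·π_4
π_2 = 0.2·π_1 + 0.4·π_2 + 0.25·π_3 + 0.15·π_4
π_3 = 0.3·π_1 + 0.2·π_2 + 0.1·π_3 + 0.3·π_4
Solving with the normalization constraint gives π = (0.2917, 0.2500, 0.2292, 0.2292).
So the stationary probability of state II is 0.2917.

0.2917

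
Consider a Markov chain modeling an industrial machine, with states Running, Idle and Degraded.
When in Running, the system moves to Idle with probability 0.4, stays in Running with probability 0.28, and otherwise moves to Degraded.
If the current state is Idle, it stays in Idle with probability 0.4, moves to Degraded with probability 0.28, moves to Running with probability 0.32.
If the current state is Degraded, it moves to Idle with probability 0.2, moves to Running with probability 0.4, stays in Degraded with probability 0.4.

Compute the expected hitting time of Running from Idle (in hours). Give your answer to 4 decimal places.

Let t(s) be the expected number of hours to first reach Running from state s, with t(Running) = 0. Conditioning on the first hour:
t(Idle) = 1 + 0.4·t(Idle) + 0.28·t(Degraded)
t(Degraded) = 1 + 0.2·t(Idle) + 0.4·t(Degraded)
Solving: t(Idle) = 2.8947, t(Degraded) = 2.6316.
Expected hours from Idle to Running: 2.8947.

2.8947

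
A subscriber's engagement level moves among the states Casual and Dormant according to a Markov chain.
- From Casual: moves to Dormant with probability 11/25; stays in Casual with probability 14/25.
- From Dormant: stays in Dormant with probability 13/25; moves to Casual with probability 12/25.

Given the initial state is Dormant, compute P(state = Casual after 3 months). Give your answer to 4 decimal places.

Propagate the distribution vector 3 months from Dormant.
After 0 months: (0.0000, 1.0000)
After 1 month: (0.4800, 0.5200)
After 2 months: (0.5184, 0.4816)
After 3 months: (0.5215, 0.4785)
P(in Casual after 3 months) = 0.5215

0.5215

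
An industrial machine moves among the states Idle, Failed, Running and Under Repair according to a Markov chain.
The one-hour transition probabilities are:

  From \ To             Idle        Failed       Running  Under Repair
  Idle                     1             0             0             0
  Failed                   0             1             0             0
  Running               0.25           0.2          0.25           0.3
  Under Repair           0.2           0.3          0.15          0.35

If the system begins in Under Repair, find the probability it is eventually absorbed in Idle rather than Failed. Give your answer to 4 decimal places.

0.4237

Let h(s) be the probability of absorption at Idle starting from transient state s. Then h(Idle) = 1 and h(Failed) = 0. By first-step analysis:
h(Running) = 0.25·1 + 0.2·0 + 0.25·h(Running) + 0.3·h(Under Repair)
h(Under Repair) = 0.2·1 + 0.3·0 + 0.15·h(Running) + 0.35·h(Under Repair)
Solving: h(Running) = 0.5028, h(Under Repair) = 0.4237.
Starting from Under Repair, the probability is 0.4237.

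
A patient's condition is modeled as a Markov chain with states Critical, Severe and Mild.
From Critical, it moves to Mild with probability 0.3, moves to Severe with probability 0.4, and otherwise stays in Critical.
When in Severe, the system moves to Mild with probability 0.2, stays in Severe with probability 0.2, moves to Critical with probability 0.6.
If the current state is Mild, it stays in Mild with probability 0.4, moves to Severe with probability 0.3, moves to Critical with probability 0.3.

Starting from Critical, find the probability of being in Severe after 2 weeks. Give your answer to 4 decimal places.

0.2900

Sum over the intermediate state after 1 week:
P = P(Critical→Critical)·P(Critical→Severe) + P(Critical→Severe)·P(Severe→Severe) + P(Critical→Mild)·P(Mild→Severe)
  = 0.3×0.4 + 0.4×0.2 + 0.3×0.3
  = 0.1200 + 0.0800 + 0.0900 = 0.2900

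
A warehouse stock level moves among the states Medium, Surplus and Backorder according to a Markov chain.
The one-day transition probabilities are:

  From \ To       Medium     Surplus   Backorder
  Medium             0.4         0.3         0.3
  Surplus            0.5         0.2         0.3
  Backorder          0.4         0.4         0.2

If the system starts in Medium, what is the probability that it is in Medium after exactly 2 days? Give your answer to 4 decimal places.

Sum over the intermediate state after 1 day:
P = P(Medium→Medium)·P(Medium→Medium) + P(Medium→Surplus)·P(Surplus→Medium) + P(Medium→Backorder)·P(Backorder→Medium)
  = 0.4×0.4 + 0.3×0.5 + 0.3×0.4
  = 0.1600 + 0.1500 + 0.1200 = 0.4300

0.4300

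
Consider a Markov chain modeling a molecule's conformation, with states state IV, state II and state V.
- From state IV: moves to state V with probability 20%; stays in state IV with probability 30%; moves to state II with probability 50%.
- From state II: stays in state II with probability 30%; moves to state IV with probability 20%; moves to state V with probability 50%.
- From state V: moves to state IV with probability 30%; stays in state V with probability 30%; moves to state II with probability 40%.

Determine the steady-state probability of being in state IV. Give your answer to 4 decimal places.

Let the stationary distribution be π with π = πP and π_1 + π_2 + π_3 = 1.
π_1 = 0.3·π_1 + 0.2·π_2 + 0.3·π_3
π_2 = 0.5·π_1 + 0.3·π_2 + 0.4·π_3
Solving with the normalization constraint gives π = (0.2613, 0.3874, 0.3514).
So the stationary probability of state IV is 0.2613.

0.2613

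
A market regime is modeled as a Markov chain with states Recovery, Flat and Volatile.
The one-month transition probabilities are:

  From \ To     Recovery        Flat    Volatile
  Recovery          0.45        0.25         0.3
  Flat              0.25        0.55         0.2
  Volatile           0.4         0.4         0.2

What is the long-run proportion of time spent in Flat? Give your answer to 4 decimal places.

0.4076

Let the stationary distribution be π with π = πP and π_1 + π_2 + π_3 = 1.
π_1 = 0.45·π_1 + 0.25·π_2 + 0.4·π_3
π_2 = 0.25·π_1 + 0.55·π_2 + 0.4·π_3
Solving with the normalization constraint gives π = (0.3567, 0.4076, 0.2357).
So the stationary probability of Flat is 0.4076.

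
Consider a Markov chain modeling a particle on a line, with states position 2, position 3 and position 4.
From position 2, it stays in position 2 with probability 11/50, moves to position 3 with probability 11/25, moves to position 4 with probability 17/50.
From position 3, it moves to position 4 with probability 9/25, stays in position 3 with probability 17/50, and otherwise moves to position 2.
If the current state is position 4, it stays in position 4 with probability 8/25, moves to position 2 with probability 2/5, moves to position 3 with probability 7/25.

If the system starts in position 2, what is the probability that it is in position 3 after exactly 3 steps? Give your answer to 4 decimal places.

Propagate the distribution vector 3 steps from position 2.
After 0 steps: (1.0000, 0.0000, 0.0000)
After 1 step: (0.2200, 0.4400, 0.3400)
After 2 steps: (0.3164, 0.3416, 0.3420)
After 3 steps: (0.3089, 0.3511, 0.3400)
P(in position 3 after 3 steps) = 0.3511

0.3511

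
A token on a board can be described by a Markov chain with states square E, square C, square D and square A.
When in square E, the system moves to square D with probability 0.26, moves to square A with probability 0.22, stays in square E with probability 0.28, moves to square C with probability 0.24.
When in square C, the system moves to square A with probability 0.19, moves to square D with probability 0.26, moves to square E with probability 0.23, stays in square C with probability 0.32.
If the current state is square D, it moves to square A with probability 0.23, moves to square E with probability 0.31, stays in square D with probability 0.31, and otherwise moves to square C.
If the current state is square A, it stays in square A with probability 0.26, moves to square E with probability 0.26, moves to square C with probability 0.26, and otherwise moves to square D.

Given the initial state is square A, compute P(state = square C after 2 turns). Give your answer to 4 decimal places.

Propagate the distribution vector 2 turns from square A.
After 0 turns: (0.0000, 0.0000, 0.0000, 1.0000)
After 1 turn: (0.2600, 0.2600, 0.2200, 0.2600)
After 2 turns: (0.2684, 0.2462, 0.2606, 0.2248)
P(in square C after 2 turns) = 0.2462

0.2462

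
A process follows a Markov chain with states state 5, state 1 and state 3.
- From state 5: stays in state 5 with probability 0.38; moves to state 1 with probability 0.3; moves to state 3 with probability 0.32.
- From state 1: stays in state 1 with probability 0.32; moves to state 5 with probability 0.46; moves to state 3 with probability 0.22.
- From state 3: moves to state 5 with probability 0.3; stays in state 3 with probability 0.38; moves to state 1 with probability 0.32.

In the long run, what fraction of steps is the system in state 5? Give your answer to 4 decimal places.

0.3804

Let the stationary distribution be π with π = πP and π_1 + π_2 + π_3 = 1.
π_1 = 0.38·π_1 + 0.46·π_2 + 0.3·π_3
π_2 = 0.3·π_1 + 0.32·π_2 + 0.32·π_3
Solving with the normalization constraint gives π = (0.3804, 0.3124, 0.3072).
So the stationary probability of state 5 is 0.3804.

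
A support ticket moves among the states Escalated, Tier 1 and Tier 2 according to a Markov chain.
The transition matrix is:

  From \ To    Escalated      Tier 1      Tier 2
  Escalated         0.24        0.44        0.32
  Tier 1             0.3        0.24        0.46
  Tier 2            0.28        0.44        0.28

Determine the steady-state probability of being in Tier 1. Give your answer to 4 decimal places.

0.3667

Let the stationary distribution be π with π = πP and π_1 + π_2 + π_3 = 1.
π_1 = 0.24·π_1 + 0.3·π_2 + 0.28·π_3
π_2 = 0.44·π_1 + 0.24·π_2 + 0.44·π_3
Solving with the normalization constraint gives π = (0.2763, 0.3667, 0.3571).
So the stationary probability of Tier 1 is 0.3667.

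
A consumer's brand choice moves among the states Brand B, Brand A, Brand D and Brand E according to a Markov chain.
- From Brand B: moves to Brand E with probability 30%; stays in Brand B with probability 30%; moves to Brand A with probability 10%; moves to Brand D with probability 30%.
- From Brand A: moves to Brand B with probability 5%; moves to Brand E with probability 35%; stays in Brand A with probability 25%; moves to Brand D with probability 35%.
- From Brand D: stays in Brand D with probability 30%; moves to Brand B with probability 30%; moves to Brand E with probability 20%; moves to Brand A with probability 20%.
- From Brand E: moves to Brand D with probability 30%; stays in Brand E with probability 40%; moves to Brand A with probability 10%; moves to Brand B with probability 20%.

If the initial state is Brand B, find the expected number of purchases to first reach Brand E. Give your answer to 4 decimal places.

Let t(s) be the expected number of purchases to first reach Brand E from state s, with t(Brand E) = 0. Conditioning on the first purchase:
t(Brand B) = 1 + 0.3·t(Brand B) + 0.1·t(Brand A) + 0.3·t(Brand D)
t(Brand A) = 1 + 0.05·t(Brand B) + 0.25·t(Brand A) + 0.35·t(Brand D)
t(Brand D) = 1 + 0.3·t(Brand B) + 0.2·t(Brand A) + 0.3·t(Brand D)
Solving: t(Brand B) = 3.6111, t(Brand A) = 3.4188, t(Brand D) = 3.9530.
Expected purchases from Brand B to Brand E: 3.6111.

3.6111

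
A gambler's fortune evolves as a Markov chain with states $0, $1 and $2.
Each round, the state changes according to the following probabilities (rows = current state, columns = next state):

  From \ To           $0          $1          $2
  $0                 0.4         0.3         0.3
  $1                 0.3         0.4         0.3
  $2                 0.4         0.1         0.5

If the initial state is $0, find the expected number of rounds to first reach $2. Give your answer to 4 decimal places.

3.3333

Let t(s) be the expected number of rounds to first reach $2 from state s, with t($2) = 0. Conditioning on the first round:
t($0) = 1 + 0.4·t($0) + 0.3·t($1)
t($1) = 1 + 0.3·t($0) + 0.4·t($1)
Solving: t($0) = 3.3333, t($1) = 3.3333.
Expected rounds from $0 to $2: 3.3333.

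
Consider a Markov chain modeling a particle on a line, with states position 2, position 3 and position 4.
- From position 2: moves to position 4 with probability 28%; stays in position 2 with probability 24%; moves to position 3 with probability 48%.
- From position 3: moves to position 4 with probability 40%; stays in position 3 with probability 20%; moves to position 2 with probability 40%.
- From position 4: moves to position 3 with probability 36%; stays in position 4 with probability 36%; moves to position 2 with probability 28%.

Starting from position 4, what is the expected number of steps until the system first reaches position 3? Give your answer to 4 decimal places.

2.5490

Let t(s) be the expected number of steps to first reach position 3 from state s, with t(position 3) = 0. Conditioning on the first step:
t(position 2) = 1 + 0.24·t(position 2) + 0.28·t(position 4)
t(position 4) = 1 + 0.28·t(position 2) + 0.36·t(position 4)
Solving: t(position 2) = 2.2549, t(position 4) = 2.5490.
Expected steps from position 4 to position 3: 2.5490.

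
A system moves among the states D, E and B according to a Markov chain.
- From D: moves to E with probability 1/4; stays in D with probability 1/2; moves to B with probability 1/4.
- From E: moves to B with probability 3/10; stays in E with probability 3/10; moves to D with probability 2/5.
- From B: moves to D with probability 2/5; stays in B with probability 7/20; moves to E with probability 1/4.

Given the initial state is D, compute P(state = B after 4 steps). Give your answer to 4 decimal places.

0.2923

Propagate the distribution vector 4 steps from D.
After 0 steps: (1.0000, 0.0000, 0.0000)
After 1 step: (0.5000, 0.2500, 0.2500)
After 2 steps: (0.4500, 0.2625, 0.2875)
After 3 steps: (0.4450, 0.2631, 0.2919)
After 4 steps: (0.4445, 0.2632, 0.2923)
P(in B after 4 steps) = 0.2923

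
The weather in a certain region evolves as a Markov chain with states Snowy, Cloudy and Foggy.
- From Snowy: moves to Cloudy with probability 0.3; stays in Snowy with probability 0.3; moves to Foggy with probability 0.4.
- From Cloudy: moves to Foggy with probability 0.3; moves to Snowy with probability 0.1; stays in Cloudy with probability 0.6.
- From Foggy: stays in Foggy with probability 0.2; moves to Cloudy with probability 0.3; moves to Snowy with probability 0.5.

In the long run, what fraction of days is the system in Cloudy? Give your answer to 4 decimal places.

0.4286

Let the stationary distribution be π with π = πP and π_1 + π_2 + π_3 = 1.
π_1 = 0.3·π_1 + 0.1·π_2 + 0.5·π_3
π_2 = 0.3·π_1 + 0.6·π_2 + 0.3·π_3
Solving with the normalization constraint gives π = (0.2738, 0.4286, 0.2976).
So the stationary probability of Cloudy is 0.4286.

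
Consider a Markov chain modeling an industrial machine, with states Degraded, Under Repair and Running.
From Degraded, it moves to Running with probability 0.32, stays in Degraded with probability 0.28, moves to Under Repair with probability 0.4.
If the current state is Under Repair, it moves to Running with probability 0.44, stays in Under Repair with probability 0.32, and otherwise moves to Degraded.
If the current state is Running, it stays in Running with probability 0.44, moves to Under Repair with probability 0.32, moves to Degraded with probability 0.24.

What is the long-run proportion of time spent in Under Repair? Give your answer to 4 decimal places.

0.3400

Let the stationary distribution be π with π = πP and π_1 + π_2 + π_3 = 1.
π_1 = 0.28·π_1 + 0.24·π_2 + 0.24·π_3
π_2 = 0.4·π_1 + 0.32·π_2 + 0.32·π_3
Solving with the normalization constraint gives π = (0.2500, 0.3400, 0.4100).
So the stationary probability of Under Repair is 0.3400.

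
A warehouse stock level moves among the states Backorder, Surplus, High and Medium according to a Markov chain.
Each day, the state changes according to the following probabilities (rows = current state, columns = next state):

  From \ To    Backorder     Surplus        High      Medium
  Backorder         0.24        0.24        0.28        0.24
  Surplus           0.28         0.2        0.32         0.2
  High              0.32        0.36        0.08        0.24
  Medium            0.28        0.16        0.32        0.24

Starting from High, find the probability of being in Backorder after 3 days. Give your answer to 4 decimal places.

Propagate the distribution vector 3 days from High.
After 0 days: (0.0000, 0.0000, 1.0000, 0.0000)
After 1 day: (0.3200, 0.3600, 0.0800, 0.2400)
After 2 days: (0.2704, 0.2160, 0.2880, 0.2256)
After 3 days: (0.2807, 0.2479, 0.2401, 0.2314)
P(in Backorder after 3 days) = 0.2807

0.2807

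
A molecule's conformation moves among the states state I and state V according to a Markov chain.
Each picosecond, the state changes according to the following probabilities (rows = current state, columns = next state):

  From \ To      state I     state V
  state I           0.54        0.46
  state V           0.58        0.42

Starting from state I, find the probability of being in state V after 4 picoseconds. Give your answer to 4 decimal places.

0.4423

Propagate the distribution vector 4 picoseconds from state I.
After 0 picoseconds: (1.0000, 0.0000)
After 1 picosecond: (0.5400, 0.4600)
After 2 picoseconds: (0.5584, 0.4416)
After 3 picoseconds: (0.5577, 0.4423)
After 4 picoseconds: (0.5577, 0.4423)
P(in state V after 4 picoseconds) = 0.4423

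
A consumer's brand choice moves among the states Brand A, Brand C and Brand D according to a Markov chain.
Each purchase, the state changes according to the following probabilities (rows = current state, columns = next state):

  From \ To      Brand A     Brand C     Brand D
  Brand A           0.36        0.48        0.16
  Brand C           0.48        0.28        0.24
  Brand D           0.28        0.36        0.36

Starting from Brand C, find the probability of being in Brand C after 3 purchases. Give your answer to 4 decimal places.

Propagate the distribution vector 3 purchases from Brand C.
After 0 purchases: (0.0000, 1.0000, 0.0000)
After 1 purchase: (0.4800, 0.2800, 0.2400)
After 2 purchases: (0.3744, 0.3952, 0.2304)
After 3 purchases: (0.3890, 0.3733, 0.2377)
P(in Brand C after 3 purchases) = 0.3733

0.3733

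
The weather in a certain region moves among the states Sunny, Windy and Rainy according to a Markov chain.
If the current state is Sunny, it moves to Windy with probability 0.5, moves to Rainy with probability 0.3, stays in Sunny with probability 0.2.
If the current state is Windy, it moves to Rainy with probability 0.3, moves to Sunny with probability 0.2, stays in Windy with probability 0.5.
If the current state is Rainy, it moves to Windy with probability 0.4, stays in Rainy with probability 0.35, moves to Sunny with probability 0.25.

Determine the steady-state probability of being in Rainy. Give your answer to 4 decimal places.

0.3158

Let the stationary distribution be π with π = πP and π_1 + π_2 + π_3 = 1.
π_1 = 0.2·π_1 + 0.2·π_2 + 0.25·π_3
π_2 = 0.5·π_1 + 0.5·π_2 + 0.4·π_3
Solving with the normalization constraint gives π = (0.2158, 0.4684, 0.3158).
So the stationary probability of Rainy is 0.3158.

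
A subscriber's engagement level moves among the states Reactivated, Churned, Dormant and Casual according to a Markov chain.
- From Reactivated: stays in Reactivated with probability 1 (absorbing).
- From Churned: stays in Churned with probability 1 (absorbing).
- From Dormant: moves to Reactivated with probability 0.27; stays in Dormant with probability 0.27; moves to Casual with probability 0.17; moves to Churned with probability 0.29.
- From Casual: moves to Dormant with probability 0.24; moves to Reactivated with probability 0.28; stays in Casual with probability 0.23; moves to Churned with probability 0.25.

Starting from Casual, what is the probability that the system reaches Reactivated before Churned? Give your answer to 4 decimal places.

0.5164

Let h(s) be the probability of absorption at Reactivated starting from transient state s. Then h(Reactivated) = 1 and h(Churned) = 0. By first-step analysis:
h(Dormant) = 0.27·1 + 0.29·0 + 0.27·h(Dormant) + 0.17·h(Casual)
h(Casual) = 0.28·1 + 0.25·0 + 0.24·h(Dormant) + 0.23·h(Casual)
Solving: h(Dormant) = 0.4901, h(Casual) = 0.5164.
Starting from Casual, the probability is 0.5164.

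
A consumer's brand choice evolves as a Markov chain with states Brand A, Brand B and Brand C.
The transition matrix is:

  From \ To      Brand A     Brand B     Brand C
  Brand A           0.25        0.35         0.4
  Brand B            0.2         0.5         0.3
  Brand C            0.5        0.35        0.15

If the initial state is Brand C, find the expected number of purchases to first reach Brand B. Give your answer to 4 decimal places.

2.8571

Let t(s) be the expected number of purchases to first reach Brand B from state s, with t(Brand B) = 0. Conditioning on the first purchase:
t(Brand A) = 1 + 0.25·t(Brand A) + 0.4·t(Brand C)
t(Brand C) = 1 + 0.5·t(Brand A) + 0.15·t(Brand C)
Solving: t(Brand A) = 2.8571, t(Brand C) = 2.8571.
Expected purchases from Brand C to Brand B: 2.8571.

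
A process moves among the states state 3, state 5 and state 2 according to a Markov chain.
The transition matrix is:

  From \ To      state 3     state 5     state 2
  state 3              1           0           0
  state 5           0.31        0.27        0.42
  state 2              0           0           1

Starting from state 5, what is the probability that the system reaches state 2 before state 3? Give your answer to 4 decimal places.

Let h(s) be the probability of absorption at state 2 starting from transient state s. Then h(state 2) = 1 and h(state 3) = 0. By first-step analysis:
h(state 5) = 0.31·0 + 0.27·h(state 5) + 0.42·1
Solving: h(state 5) = 0.5753.
Starting from state 5, the probability is 0.5753.

0.5753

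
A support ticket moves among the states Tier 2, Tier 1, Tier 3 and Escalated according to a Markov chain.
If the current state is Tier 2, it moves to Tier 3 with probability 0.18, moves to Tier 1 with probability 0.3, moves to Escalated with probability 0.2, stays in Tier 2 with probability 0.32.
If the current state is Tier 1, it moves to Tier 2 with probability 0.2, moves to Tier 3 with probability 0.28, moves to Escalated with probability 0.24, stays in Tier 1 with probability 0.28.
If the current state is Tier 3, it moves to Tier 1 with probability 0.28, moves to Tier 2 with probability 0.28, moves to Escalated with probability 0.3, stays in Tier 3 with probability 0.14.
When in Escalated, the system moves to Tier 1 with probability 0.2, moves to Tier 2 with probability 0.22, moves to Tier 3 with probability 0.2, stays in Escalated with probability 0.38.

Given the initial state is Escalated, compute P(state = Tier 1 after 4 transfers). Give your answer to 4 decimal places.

0.2624

Propagate the distribution vector 4 transfers from Escalated.
After 0 transfers: (0.0000, 0.0000, 0.0000, 1.0000)
After 1 transfer: (0.2200, 0.2000, 0.2000, 0.3800)
After 2 transfers: (0.2500, 0.2540, 0.1996, 0.2964)
After 3 transfers: (0.2519, 0.2613, 0.2033, 0.2835)
After 4 transfers: (0.2522, 0.2624, 0.2037, 0.2818)
P(in Tier 1 after 4 transfers) = 0.2624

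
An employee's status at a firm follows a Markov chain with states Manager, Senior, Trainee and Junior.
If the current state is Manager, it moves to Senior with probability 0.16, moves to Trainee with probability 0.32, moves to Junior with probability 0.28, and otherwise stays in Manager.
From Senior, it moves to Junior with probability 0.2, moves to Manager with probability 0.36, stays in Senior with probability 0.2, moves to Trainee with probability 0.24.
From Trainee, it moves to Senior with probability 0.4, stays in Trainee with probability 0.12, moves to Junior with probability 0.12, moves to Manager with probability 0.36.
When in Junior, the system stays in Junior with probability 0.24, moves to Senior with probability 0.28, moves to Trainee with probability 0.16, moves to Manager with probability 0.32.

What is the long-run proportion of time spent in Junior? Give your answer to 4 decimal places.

Let the stationary distribution be π with π = πP and π_1 + π_2 + π_3 + π_4 = 1.
π_1 = 0.24·π_1 + 0.36·π_2 + 0.36·π_3 + 0.32·π_4
π_2 = 0.16·π_1 + 0.2·π_2 + 0.4·π_3 + 0.28·π_4
π_3 = 0.32·π_1 + 0.24·π_2 + 0.12·π_3 + 0.16·π_4
Solving with the normalization constraint gives π = (0.3137, 0.2490, 0.2213, 0.2160).
So the stationary probability of Junior is 0.2160.

0.2160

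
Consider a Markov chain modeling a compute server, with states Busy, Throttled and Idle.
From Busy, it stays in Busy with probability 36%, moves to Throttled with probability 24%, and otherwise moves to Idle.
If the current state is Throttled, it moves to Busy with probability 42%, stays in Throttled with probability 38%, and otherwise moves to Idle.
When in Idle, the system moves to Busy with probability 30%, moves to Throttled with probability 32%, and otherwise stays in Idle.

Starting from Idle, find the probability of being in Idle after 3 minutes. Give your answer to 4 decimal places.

Propagate the distribution vector 3 minutes from Idle.
After 0 minutes: (0.0000, 0.0000, 1.0000)
After 1 minute: (0.3000, 0.3200, 0.3800)
After 2 minutes: (0.3564, 0.3152, 0.3284)
After 3 minutes: (0.3592, 0.3104, 0.3304)
P(in Idle after 3 minutes) = 0.3304

0.3304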